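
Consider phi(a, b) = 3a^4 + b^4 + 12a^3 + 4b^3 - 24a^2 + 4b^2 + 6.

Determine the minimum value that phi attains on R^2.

phi(a,b) separates as P(a) + Q(b) + 6, so its minimum is min P + min Q + 6.
P'(a) = 12a(a - 1)(a + 4) vanishes at a ∈ {-4, 0, 1}; Q'(b) = 4b(b + 1)(b + 2) vanishes at b ∈ {-2, -1, 0}.
Local minima of P (where P''>0): P(-4)=-384, P(1)=-9. Local minima of Q: Q(-2)=0, Q(0)=0.
So the global minimum of phi is P(-4) + Q(-2) + 6 = -384 + 0 + 6 = -378, attained at (-4, -2).

-378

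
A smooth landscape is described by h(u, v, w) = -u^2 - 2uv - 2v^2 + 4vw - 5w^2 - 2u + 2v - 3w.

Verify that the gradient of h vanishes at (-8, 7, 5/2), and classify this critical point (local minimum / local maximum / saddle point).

local maximum

∇h = (-2u - 2v - 2, -2u - 4v + 4w + 2, 4v - 10w - 3); substituting (-8, 7, 5/2) gives ∇h = (0, 0, 0), so (-8, 7, 5/2) is indeed a critical point.
The Hessian is constant: H = [[-2, -2, 0], [-2, -4, 4], [0, 4, -10]].
Leading principal minors: Δ₁ = -2, Δ₂ = 4, Δ₃ = -8.
The minors alternate sign starting negative (−, +, −), so H is negative definite: a local maximum.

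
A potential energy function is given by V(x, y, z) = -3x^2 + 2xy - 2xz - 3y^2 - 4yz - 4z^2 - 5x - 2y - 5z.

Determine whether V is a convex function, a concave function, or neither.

concave

V is quadratic, so its Hessian is the constant matrix H = [[-6, 2, -2], [2, -6, -4], [-2, -4, -8]].
Leading principal minors: -6, 32, -104.
Signs alternate −, +, − ⇒ H ≺ 0 ⇒ concave.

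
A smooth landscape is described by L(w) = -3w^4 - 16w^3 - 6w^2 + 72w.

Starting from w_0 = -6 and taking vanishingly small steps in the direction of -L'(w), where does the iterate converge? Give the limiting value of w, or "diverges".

L'(w) = -12(w - 1)(w + 2)(w + 3), so L'(-6) = 1008.
Gradient descent moves in the -L' direction, i.e. w is decreasing.
There is no critical point below w=-6, and L' keeps the same sign, so the iterate runs off to −∞.

diverges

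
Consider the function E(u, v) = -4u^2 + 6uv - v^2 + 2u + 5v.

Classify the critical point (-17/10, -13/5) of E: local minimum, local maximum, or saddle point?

The Hessian of E is constant: H = [[-8, 6], [6, -2]].
det(H) = (-8)·(-2) − 6² = -20.
Since det(H) < 0, H is indefinite and the critical point is a saddle point.

saddle point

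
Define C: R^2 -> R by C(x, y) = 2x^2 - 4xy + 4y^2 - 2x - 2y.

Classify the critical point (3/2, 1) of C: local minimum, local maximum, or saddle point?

local minimum

The Hessian of C is constant: H = [[4, -4], [-4, 8]].
det(H) = 4·8 − (-4)² = 16.
det(H) > 0 and tr(H) = 12 > 0, so H is positive definite and the point is a local minimum.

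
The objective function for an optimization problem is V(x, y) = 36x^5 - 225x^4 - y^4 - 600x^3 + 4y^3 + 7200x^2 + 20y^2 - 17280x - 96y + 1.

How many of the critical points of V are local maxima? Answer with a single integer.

4

V separates as a function of x plus a function of y, so ∇V=0 decouples.
∂V/∂x = 180(x - 4)(x - 3)(x - 2)(x + 4) = 0 at x ∈ {-4, 2, 3, 4}; ∂V/∂y = -4(y - 4)(y - 2)(y + 3) = 0 at y ∈ {-3, 2, 4}.
The Hessian is diagonal: diag(V_xx, V_yy). Second derivatives: V_xx(-4)=-60480, V_xx(2)=2160, V_xx(3)=-1260, V_xx(4)=2880; V_yy(-3)=-140, V_yy(2)=40, V_yy(4)=-56.
Local maxima occur where both diagonal entries negative: (-4, -3), (-4, 4), (3, -3), (3, 4). Count: 4.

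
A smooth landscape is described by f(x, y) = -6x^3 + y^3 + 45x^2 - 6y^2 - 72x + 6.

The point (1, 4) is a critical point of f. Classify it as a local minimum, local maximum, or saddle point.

local minimum

The mixed partial ∂²f/∂x∂y is 0, so the Hessian at any point is diag(f_xx, f_yy) = diag(18(-2x + 5), 6(y - 2)).
At (1, 4): H = diag(54, 12).
Both eigenvalues are positive, so H is positive definite: a local minimum.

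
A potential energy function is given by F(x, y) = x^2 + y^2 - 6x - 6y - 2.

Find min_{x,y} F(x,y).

F(x,y) separates as P(x) + Q(y) − 2, so its minimum is min P + min Q − 2.
P'(x) = 2x - 6 vanishes at x ∈ {3}; Q'(y) = 2y - 6 vanishes at y ∈ {3}.
Local minima of P (where P''>0): P(3)=-9. Local minima of Q: Q(3)=-9.
So the global minimum of F is P(3) + Q(3) − 2 = -9 − 9 − 2 = -20, attained at (3, 3).

-20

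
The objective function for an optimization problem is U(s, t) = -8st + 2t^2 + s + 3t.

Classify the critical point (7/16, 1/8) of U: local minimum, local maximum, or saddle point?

The Hessian of U is constant: H = [[0, -8], [-8, 4]].
det(H) = 0·4 − (-8)² = -64.
Since det(H) < 0, H is indefinite and the critical point is a saddle point.

saddle point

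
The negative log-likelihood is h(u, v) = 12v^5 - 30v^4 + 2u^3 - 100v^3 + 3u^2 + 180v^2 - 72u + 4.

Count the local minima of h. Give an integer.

2

h separates as a function of u plus a function of v, so ∇h=0 decouples.
∂h/∂u = 6(u - 3)(u + 4) = 0 at u ∈ {-4, 3}; ∂h/∂v = 60v(v - 3)(v - 1)(v + 2) = 0 at v ∈ {-2, 0, 1, 3}.
The Hessian is diagonal: diag(h_uu, h_vv). Second derivatives: h_uu(-4)=-42, h_uu(3)=42; h_vv(-2)=-1800, h_vv(0)=360, h_vv(1)=-360, h_vv(3)=1800.
Local minima occur where both diagonal entries positive: (3, 0), (3, 3). Count: 2.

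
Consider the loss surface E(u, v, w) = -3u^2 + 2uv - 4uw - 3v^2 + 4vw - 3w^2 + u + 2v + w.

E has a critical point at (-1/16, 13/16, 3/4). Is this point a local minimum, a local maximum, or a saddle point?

The Hessian is constant: H = [[-6, 2, -4], [2, -6, 4], [-4, 4, -6]].
Leading principal minors: Δ₁ = -6, Δ₂ = 32, Δ₃ = -64.
The minors alternate sign starting negative (−, +, −), so H is negative definite: a local maximum.

local maximum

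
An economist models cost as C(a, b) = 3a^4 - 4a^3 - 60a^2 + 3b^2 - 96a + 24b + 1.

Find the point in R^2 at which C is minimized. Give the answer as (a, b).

(4, -4)

C(a,b) separates as P(a) + Q(b) + 1, so its minimum is min P + min Q + 1.
P'(a) = 12(a - 4)(a + 1)(a + 2) vanishes at a ∈ {-2, -1, 4}; Q'(b) = 6b + 24 vanishes at b ∈ {-4}.
Local minima of P (where P''>0): P(-2)=32, P(4)=-832. Local minima of Q: Q(-4)=-48.
So the global minimum of C is P(4) + Q(-4) + 1 = -832 − 48 + 1 = -879, attained at (4, -4).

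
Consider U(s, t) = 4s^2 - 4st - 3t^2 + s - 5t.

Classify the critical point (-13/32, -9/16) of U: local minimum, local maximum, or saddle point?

The Hessian of U is constant: H = [[8, -4], [-4, -6]].
det(H) = 8·(-6) − (-4)² = -64.
Since det(H) < 0, H is indefinite and the critical point is a saddle point.

saddle point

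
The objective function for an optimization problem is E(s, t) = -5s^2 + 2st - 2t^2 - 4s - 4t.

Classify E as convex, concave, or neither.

E is quadratic, so its Hessian is the constant matrix H = [[-10, 2], [2, -4]].
det(H) = 36, tr(H) = -14.
det(H) > 0 and tr(H) < 0, so H is negative definite everywhere: concave.

concave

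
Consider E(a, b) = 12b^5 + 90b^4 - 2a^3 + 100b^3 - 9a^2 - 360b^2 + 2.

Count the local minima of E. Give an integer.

2

E separates as a function of a plus a function of b, so ∇E=0 decouples.
∂E/∂a = -6a(a + 3) = 0 at a ∈ {-3, 0}; ∂E/∂b = 60b(b - 1)(b + 3)(b + 4) = 0 at b ∈ {-4, -3, 0, 1}.
The Hessian is diagonal: diag(E_aa, E_bb). Second derivatives: E_aa(-3)=18, E_aa(0)=-18; E_bb(-4)=-1200, E_bb(-3)=720, E_bb(0)=-720, E_bb(1)=1200.
Local minima occur where both diagonal entries positive: (-3, -3), (-3, 1). Count: 2.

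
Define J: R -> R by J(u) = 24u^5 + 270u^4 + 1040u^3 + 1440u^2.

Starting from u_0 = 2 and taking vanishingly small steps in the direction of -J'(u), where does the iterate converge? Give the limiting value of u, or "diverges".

J'(u) = 120u(u + 2)(u + 3)(u + 4), so J'(2) = 28800.
Gradient descent moves in the -J' direction, i.e. u is decreasing.
The nearest critical point in that direction is u = 0, where J'' = 2880 > 0 (a local minimum). The iterate converges there.

0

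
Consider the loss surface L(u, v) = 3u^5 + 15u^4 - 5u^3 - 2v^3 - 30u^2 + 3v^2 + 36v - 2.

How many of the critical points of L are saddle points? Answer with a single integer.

L separates as a function of u plus a function of v, so ∇L=0 decouples.
∂L/∂u = 15u(u - 1)(u + 1)(u + 4) = 0 at u ∈ {-4, -1, 0, 1}; ∂L/∂v = -6(v - 3)(v + 2) = 0 at v ∈ {-2, 3}.
The Hessian is diagonal: diag(L_uu, L_vv). Second derivatives: L_uu(-4)=-900, L_uu(-1)=90, L_uu(0)=-60, L_uu(1)=150; L_vv(-2)=30, L_vv(3)=-30.
Saddle points occur where the two diagonal entries have opposite signs: (-4, -2), (-1, 3), (0, -2), (1, 3). Count: 4.

4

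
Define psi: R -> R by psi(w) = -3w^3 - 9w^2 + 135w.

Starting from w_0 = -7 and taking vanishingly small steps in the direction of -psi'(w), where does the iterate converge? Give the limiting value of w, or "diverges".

psi'(w) = -9(w - 3)(w + 5), so psi'(-7) = -180.
Gradient descent moves in the -psi' direction, i.e. w is increasing.
The nearest critical point in that direction is w = -5, where psi'' = 72 > 0 (a local minimum). The iterate converges there.

-5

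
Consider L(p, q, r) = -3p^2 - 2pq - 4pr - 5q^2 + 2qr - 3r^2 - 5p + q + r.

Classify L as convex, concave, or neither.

L is quadratic, so its Hessian is the constant matrix H = [[-6, -2, -4], [-2, -10, 2], [-4, 2, -6]].
Leading principal minors: -6, 56, -120.
Signs alternate −, +, − ⇒ H ≺ 0 ⇒ concave.

concave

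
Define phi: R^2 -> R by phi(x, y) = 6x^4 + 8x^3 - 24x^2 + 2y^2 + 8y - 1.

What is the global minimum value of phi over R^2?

phi(x,y) separates as P(x) + Q(y) − 1, so its minimum is min P + min Q − 1.
P'(x) = 24x(x - 1)(x + 2) vanishes at x ∈ {-2, 0, 1}; Q'(y) = 4y + 8 vanishes at y ∈ {-2}.
Local minima of P (where P''>0): P(-2)=-64, P(1)=-10. Local minima of Q: Q(-2)=-8.
So the global minimum of phi is P(-2) + Q(-2) − 1 = -64 − 8 − 1 = -73, attained at (-2, -2).

-73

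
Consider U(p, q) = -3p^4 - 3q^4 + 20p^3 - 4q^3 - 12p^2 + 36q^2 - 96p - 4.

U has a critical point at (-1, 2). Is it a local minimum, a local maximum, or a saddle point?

The mixed partial ∂²U/∂p∂q is 0, so the Hessian at any point is diag(U_pp, U_qq) = diag(12(-3p^2 + 10p - 2), 12(-3q^2 - 2q + 6)).
At (-1, 2): H = diag(-180, -120).
Both eigenvalues are negative, so H is negative definite: a local maximum.

local maximum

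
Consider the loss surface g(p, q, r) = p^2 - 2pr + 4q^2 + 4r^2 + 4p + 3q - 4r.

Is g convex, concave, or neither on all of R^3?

convex

g is quadratic, so its Hessian is the constant matrix H = [[2, 0, -2], [0, 8, 0], [-2, 0, 8]].
Leading principal minors: 2, 16, 96.
All positive ⇒ H ≻ 0 ⇒ convex.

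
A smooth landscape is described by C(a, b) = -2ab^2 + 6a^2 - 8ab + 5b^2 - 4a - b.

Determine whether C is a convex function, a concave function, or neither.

The term -2ab^2 is cubic, so the Hessian is not constant.
∂²C/∂b² = -4a + 10, which takes both signs as a varies (negative for sufficiently large a). A diagonal entry of the Hessian changing sign means the Hessian is neither positive- nor negative-semidefinite on all of R^2.

neither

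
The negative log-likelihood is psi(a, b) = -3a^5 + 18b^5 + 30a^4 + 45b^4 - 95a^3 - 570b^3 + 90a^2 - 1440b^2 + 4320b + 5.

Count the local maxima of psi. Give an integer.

psi separates as a function of a plus a function of b, so ∇psi=0 decouples.
∂psi/∂a = -15a(a - 4)(a - 3)(a - 1) = 0 at a ∈ {0, 1, 3, 4}; ∂psi/∂b = 90(b - 4)(b - 1)(b + 3)(b + 4) = 0 at b ∈ {-4, -3, 1, 4}.
The Hessian is diagonal: diag(psi_aa, psi_bb). Second derivatives: psi_aa(0)=180, psi_aa(1)=-90, psi_aa(3)=90, psi_aa(4)=-180; psi_bb(-4)=-3600, psi_bb(-3)=2520, psi_bb(1)=-5400, psi_bb(4)=15120.
Local maxima occur where both diagonal entries negative: (1, -4), (1, 1), (4, -4), (4, 1). Count: 4.

4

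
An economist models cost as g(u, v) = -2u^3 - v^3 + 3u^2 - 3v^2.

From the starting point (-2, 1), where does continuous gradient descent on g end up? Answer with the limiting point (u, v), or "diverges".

diverges

g is separable, so gradient descent decouples: u follows -∂g/∂u, v follows -∂g/∂v.
∂g/∂u = -6u(u - 1); at u=-2 this is -36, so u increases.
∂g/∂v = -3v(v + 2); at v=1 this is -9, so v increases.
The v-coordinate has no critical point in that direction and runs off to infinity.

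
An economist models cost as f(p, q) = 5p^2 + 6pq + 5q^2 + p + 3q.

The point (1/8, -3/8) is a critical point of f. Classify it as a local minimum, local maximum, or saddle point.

local minimum

The Hessian of f is constant: H = [[10, 6], [6, 10]].
det(H) = 10·10 − 6² = 64.
det(H) > 0 and tr(H) = 20 > 0, so H is positive definite and the point is a local minimum.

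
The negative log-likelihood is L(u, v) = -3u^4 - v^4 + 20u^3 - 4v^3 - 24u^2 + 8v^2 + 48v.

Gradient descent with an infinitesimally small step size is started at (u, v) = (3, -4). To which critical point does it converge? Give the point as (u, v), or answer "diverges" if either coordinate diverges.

L is separable, so gradient descent decouples: u follows -∂L/∂u, v follows -∂L/∂v.
∂L/∂u = -12u(u - 4)(u - 1); at u=3 this is 72, so u decreases.
∂L/∂v = -4(v - 2)(v + 2)(v + 3); at v=-4 this is 48, so v decreases.
The v-coordinate has no critical point in that direction and runs off to infinity.

diverges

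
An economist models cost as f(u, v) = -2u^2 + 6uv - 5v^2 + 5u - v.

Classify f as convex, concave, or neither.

f is quadratic, so its Hessian is the constant matrix H = [[-4, 6], [6, -10]].
det(H) = 4, tr(H) = -14.
det(H) > 0 and tr(H) < 0, so H is negative definite everywhere: concave.

concave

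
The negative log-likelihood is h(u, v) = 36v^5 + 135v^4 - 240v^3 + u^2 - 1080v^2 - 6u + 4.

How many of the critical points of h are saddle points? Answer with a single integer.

2

h separates as a function of u plus a function of v, so ∇h=0 decouples.
∂h/∂u = 2(u - 3) = 0 at u ∈ {3}; ∂h/∂v = 180v(v - 2)(v + 2)(v + 3) = 0 at v ∈ {-3, -2, 0, 2}.
The Hessian is diagonal: diag(h_uu, h_vv). Second derivatives: h_uu(3)=2; h_vv(-3)=-2700, h_vv(-2)=1440, h_vv(0)=-2160, h_vv(2)=7200.
Saddle points occur where the two diagonal entries have opposite signs: (3, -3), (3, 0). Count: 2.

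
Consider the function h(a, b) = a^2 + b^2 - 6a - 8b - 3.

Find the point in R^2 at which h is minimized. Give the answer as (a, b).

h(a,b) separates as P(a) + Q(b) − 3, so its minimum is min P + min Q − 3.
P'(a) = 2a - 6 vanishes at a ∈ {3}; Q'(b) = 2b - 8 vanishes at b ∈ {4}.
Local minima of P (where P''>0): P(3)=-9. Local minima of Q: Q(4)=-16.
So the global minimum of h is P(3) + Q(4) − 3 = -9 − 16 − 3 = -28, attained at (3, 4).

(3, 4)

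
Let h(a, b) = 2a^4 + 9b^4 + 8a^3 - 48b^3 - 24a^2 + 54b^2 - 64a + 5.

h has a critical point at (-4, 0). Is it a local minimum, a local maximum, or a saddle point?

The mixed partial ∂²h/∂a∂b is 0, so the Hessian at any point is diag(h_aa, h_bb) = diag(24(a^2 + 2a - 2), 36(3b^2 - 8b + 3)).
At (-4, 0): H = diag(144, 108).
Both eigenvalues are positive, so H is positive definite: a local minimum.

local minimum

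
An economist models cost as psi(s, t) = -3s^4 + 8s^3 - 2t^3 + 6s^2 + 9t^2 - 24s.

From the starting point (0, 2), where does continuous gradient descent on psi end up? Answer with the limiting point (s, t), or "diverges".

(1, 0)

psi is separable, so gradient descent decouples: s follows -∂psi/∂s, t follows -∂psi/∂t.
∂psi/∂s = -12(s - 2)(s - 1)(s + 1); at s=0 this is -24, so s increases.
∂psi/∂t = -6t(t - 3); at t=2 this is 12, so t decreases.
s converges to its nearest critical value 1 (a local min of the s-part); t converges to 0. The iterate converges to (1, 0).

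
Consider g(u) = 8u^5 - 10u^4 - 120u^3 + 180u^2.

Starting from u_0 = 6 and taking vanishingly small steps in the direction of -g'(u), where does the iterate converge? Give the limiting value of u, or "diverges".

g'(u) = 40u(u - 3)(u - 1)(u + 3), so g'(6) = 32400.
Gradient descent moves in the -g' direction, i.e. u is decreasing.
The nearest critical point in that direction is u = 3, where g'' = 1440 > 0 (a local minimum). The iterate converges there.

3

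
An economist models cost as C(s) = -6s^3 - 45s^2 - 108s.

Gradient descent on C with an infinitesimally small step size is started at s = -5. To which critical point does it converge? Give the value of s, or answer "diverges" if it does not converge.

C'(s) = -18(s + 2)(s + 3), so C'(-5) = -108.
Gradient descent moves in the -C' direction, i.e. s is increasing.
The nearest critical point in that direction is s = -3, where C'' = 18 > 0 (a local minimum). The iterate converges there.

-3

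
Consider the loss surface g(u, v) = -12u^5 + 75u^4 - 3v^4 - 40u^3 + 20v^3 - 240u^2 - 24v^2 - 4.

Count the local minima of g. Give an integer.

g separates as a function of u plus a function of v, so ∇g=0 decouples.
∂g/∂u = -60u(u - 4)(u - 2)(u + 1) = 0 at u ∈ {-1, 0, 2, 4}; ∂g/∂v = -12v(v - 4)(v - 1) = 0 at v ∈ {0, 1, 4}.
The Hessian is diagonal: diag(g_uu, g_vv). Second derivatives: g_uu(-1)=900, g_uu(0)=-480, g_uu(2)=720, g_uu(4)=-2400; g_vv(0)=-48, g_vv(1)=36, g_vv(4)=-144.
Local minima occur where both diagonal entries positive: (-1, 1), (2, 1). Count: 2.

2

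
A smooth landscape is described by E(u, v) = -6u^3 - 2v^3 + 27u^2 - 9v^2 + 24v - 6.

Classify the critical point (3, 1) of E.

local maximum

The mixed partial ∂²E/∂u∂v is 0, so the Hessian at any point is diag(E_uu, E_vv) = diag(18(-2u + 3), -6(2v + 3)).
At (3, 1): H = diag(-54, -30).
Both eigenvalues are negative, so H is negative definite: a local maximum.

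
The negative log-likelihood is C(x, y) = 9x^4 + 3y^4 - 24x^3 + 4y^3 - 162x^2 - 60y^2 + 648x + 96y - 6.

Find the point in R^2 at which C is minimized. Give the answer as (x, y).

C(x,y) separates as P(x) + Q(y) − 6, so its minimum is min P + min Q − 6.
P'(x) = 36(x - 3)(x - 2)(x + 3) vanishes at x ∈ {-3, 2, 3}; Q'(y) = 12(y - 2)(y - 1)(y + 4) vanishes at y ∈ {-4, 1, 2}.
Local minima of P (where P''>0): P(-3)=-2025, P(3)=567. Local minima of Q: Q(-4)=-832, Q(2)=32.
So the global minimum of C is P(-3) + Q(-4) − 6 = -2025 − 832 − 6 = -2863, attained at (-3, -4).

(-3, -4)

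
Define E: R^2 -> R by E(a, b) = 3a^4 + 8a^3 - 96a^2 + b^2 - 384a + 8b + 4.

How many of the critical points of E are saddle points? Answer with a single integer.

E separates as a function of a plus a function of b, so ∇E=0 decouples.
∂E/∂a = 12(a - 4)(a + 2)(a + 4) = 0 at a ∈ {-4, -2, 4}; ∂E/∂b = 2(b + 4) = 0 at b ∈ {-4}.
The Hessian is diagonal: diag(E_aa, E_bb). Second derivatives: E_aa(-4)=192, E_aa(-2)=-144, E_aa(4)=576; E_bb(-4)=2.
Saddle points occur where the two diagonal entries have opposite signs: (-2, -4). Count: 1.

1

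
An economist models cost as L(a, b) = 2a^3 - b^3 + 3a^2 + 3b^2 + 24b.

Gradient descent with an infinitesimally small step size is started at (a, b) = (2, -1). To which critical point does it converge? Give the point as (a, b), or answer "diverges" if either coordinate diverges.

(0, -2)

L is separable, so gradient descent decouples: a follows -∂L/∂a, b follows -∂L/∂b.
∂L/∂a = 6a(a + 1); at a=2 this is 36, so a decreases.
∂L/∂b = -3(b - 4)(b + 2); at b=-1 this is 15, so b decreases.
a converges to its nearest critical value 0 (a local min of the a-part); b converges to -2. The iterate converges to (0, -2).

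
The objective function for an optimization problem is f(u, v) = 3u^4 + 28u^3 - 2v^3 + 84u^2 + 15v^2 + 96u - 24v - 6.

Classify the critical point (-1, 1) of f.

local minimum

The mixed partial ∂²f/∂u∂v is 0, so the Hessian at any point is diag(f_uu, f_vv) = diag(12(3u^2 + 14u + 14), 6(-2v + 5)).
At (-1, 1): H = diag(36, 18).
Both eigenvalues are positive, so H is positive definite: a local minimum.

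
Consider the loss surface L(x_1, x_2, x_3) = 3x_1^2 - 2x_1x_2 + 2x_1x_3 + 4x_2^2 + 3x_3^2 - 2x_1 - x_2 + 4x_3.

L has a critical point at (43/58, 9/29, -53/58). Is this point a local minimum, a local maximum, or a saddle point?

The Hessian is constant: H = [[6, -2, 2], [-2, 8, 0], [2, 0, 6]].
Leading principal minors: Δ₁ = 6, Δ₂ = 44, Δ₃ = 232.
All leading minors are positive, so H is positive definite: a local minimum.

local minimum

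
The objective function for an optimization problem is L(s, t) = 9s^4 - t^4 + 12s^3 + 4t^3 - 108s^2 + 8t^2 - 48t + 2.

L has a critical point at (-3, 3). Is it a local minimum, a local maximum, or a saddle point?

The mixed partial ∂²L/∂s∂t is 0, so the Hessian at any point is diag(L_ss, L_tt) = diag(36(3s^2 + 2s - 6), 4(-3t^2 + 6t + 4)).
At (-3, 3): H = diag(540, -20).
The eigenvalues have opposite signs, so H is indefinite: a saddle point.

saddle point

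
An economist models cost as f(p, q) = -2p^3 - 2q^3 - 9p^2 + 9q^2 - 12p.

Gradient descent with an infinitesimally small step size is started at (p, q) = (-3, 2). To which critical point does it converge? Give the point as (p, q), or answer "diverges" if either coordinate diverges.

(-2, 0)

f is separable, so gradient descent decouples: p follows -∂f/∂p, q follows -∂f/∂q.
∂f/∂p = -6(p + 1)(p + 2); at p=-3 this is -12, so p increases.
∂f/∂q = -6q(q - 3); at q=2 this is 12, so q decreases.
p converges to its nearest critical value -2 (a local min of the p-part); q converges to 0. The iterate converges to (-2, 0).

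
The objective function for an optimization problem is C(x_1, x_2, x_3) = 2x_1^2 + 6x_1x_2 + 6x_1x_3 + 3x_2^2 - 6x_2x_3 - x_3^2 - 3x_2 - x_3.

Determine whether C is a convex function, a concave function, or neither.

C is quadratic, so its Hessian is the constant matrix H = [[4, 6, 6], [6, 6, -6], [6, -6, -2]].
Leading principal minors: 4, -12, -768.
Neither pattern holds ⇒ H is indefinite ⇒ neither convex nor concave.

neither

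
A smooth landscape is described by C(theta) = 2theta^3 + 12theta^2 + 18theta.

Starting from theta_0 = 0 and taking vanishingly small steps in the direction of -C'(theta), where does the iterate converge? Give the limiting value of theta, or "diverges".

-1

C'(theta) = 6(theta + 1)(theta + 3), so C'(0) = 18.
Gradient descent moves in the -C' direction, i.e. theta is decreasing.
The nearest critical point in that direction is theta = -1, where C'' = 12 > 0 (a local minimum). The iterate converges there.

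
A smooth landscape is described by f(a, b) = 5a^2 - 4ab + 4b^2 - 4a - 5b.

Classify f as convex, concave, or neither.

convex

f is quadratic, so its Hessian is the constant matrix H = [[10, -4], [-4, 8]].
det(H) = 64, tr(H) = 18.
det(H) > 0 and tr(H) > 0, so H is positive definite everywhere: convex.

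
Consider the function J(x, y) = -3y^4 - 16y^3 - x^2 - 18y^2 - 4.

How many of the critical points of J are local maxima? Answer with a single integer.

2

J separates as a function of x plus a function of y, so ∇J=0 decouples.
∂J/∂x = -2x = 0 at x ∈ {0}; ∂J/∂y = -12y(y + 1)(y + 3) = 0 at y ∈ {-3, -1, 0}.
The Hessian is diagonal: diag(J_xx, J_yy). Second derivatives: J_xx(0)=-2; J_yy(-3)=-72, J_yy(-1)=24, J_yy(0)=-36.
Local maxima occur where both diagonal entries negative: (0, -3), (0, 0). Count: 2.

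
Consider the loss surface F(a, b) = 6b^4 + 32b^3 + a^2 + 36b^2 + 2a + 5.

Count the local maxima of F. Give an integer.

0

F separates as a function of a plus a function of b, so ∇F=0 decouples.
∂F/∂a = 2(a + 1) = 0 at a ∈ {-1}; ∂F/∂b = 24b(b + 1)(b + 3) = 0 at b ∈ {-3, -1, 0}.
The Hessian is diagonal: diag(F_aa, F_bb). Second derivatives: F_aa(-1)=2; F_bb(-3)=144, F_bb(-1)=-48, F_bb(0)=72.
Local maxima occur where both diagonal entries negative: none. Count: 0.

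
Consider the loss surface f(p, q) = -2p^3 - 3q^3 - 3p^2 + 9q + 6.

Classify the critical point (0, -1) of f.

The mixed partial ∂²f/∂p∂q is 0, so the Hessian at any point is diag(f_pp, f_qq) = diag(-6(2p + 1), -18q).
At (0, -1): H = diag(-6, 18).
The eigenvalues have opposite signs, so H is indefinite: a saddle point.

saddle point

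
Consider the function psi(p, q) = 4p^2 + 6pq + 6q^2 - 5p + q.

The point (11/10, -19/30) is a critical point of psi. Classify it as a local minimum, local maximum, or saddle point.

The Hessian of psi is constant: H = [[8, 6], [6, 12]].
det(H) = 8·12 − 6² = 60.
det(H) > 0 and tr(H) = 20 > 0, so H is positive definite and the point is a local minimum.

local minimum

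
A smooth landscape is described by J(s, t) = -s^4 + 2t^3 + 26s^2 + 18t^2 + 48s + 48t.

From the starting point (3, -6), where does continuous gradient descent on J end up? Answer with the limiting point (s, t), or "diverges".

J is separable, so gradient descent decouples: s follows -∂J/∂s, t follows -∂J/∂t.
∂J/∂s = -4(s - 4)(s + 1)(s + 3); at s=3 this is 96, so s decreases.
∂J/∂t = 6(t + 2)(t + 4); at t=-6 this is 48, so t decreases.
The t-coordinate has no critical point in that direction and runs off to infinity.

diverges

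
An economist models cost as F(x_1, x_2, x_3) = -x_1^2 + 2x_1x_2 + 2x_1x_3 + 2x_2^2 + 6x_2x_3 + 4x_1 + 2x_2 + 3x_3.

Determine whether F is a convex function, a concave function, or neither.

F is quadratic, so its Hessian is the constant matrix H = [[-2, 2, 2], [2, 4, 6], [2, 6, 0]].
Leading principal minors: -2, -12, 104.
Neither pattern holds ⇒ H is indefinite ⇒ neither convex nor concave.

neither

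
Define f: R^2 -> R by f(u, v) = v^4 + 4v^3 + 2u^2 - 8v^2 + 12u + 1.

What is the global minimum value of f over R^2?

-145

f(u,v) separates as P(u) + Q(v) + 1, so its minimum is min P + min Q + 1.
P'(u) = 4u + 12 vanishes at u ∈ {-3}; Q'(v) = 4v(v - 1)(v + 4) vanishes at v ∈ {-4, 0, 1}.
Local minima of P (where P''>0): P(-3)=-18. Local minima of Q: Q(-4)=-128, Q(1)=-3.
So the global minimum of f is P(-3) + Q(-4) + 1 = -18 − 128 + 1 = -145, attained at (-3, -4).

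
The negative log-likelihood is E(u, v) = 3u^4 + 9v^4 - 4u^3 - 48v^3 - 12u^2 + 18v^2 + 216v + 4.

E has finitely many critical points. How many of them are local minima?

4

E separates as a function of u plus a function of v, so ∇E=0 decouples.
∂E/∂u = 12u(u - 2)(u + 1) = 0 at u ∈ {-1, 0, 2}; ∂E/∂v = 36(v - 3)(v - 2)(v + 1) = 0 at v ∈ {-1, 2, 3}.
The Hessian is diagonal: diag(E_uu, E_vv). Second derivatives: E_uu(-1)=36, E_uu(0)=-24, E_uu(2)=72; E_vv(-1)=432, E_vv(2)=-108, E_vv(3)=144.
Local minima occur where both diagonal entries positive: (-1, -1), (-1, 3), (2, -1), (2, 3). Count: 4.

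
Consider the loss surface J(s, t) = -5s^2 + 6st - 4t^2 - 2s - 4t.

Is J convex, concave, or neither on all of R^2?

concave

J is quadratic, so its Hessian is the constant matrix H = [[-10, 6], [6, -8]].
det(H) = 44, tr(H) = -18.
det(H) > 0 and tr(H) < 0, so H is negative definite everywhere: concave.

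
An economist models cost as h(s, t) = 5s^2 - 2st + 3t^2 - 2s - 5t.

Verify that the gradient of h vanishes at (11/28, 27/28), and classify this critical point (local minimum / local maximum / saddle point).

local minimum

∇h = (10s - 2t - 2, -2s + 6t - 5); substituting (11/28, 27/28) gives ∇h = (0, 0), so (11/28, 27/28) is indeed a critical point.
The Hessian of h is constant: H = [[10, -2], [-2, 6]].
det(H) = 10·6 − (-2)² = 56.
det(H) > 0 and tr(H) = 16 > 0, so H is positive definite and the point is a local minimum.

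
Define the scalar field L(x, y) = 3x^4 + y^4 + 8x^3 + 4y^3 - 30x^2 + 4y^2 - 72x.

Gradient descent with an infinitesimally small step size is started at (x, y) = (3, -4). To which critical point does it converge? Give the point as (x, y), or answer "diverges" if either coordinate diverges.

(2, -2)

L is separable, so gradient descent decouples: x follows -∂L/∂x, y follows -∂L/∂y.
∂L/∂x = 12(x - 2)(x + 1)(x + 3); at x=3 this is 288, so x decreases.
∂L/∂y = 4y(y + 1)(y + 2); at y=-4 this is -96, so y increases.
x converges to its nearest critical value 2 (a local min of the x-part); y converges to -2. The iterate converges to (2, -2).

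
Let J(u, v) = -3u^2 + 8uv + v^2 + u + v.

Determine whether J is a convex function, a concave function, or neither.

neither

J is quadratic, so its Hessian is the constant matrix H = [[-6, 8], [8, 2]].
det(H) = -76, tr(H) = -4.
det(H) < 0, so H is indefinite: neither convex nor concave.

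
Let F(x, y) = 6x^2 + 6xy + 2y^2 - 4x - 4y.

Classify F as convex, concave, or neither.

convex

F is quadratic, so its Hessian is the constant matrix H = [[12, 6], [6, 4]].
det(H) = 12, tr(H) = 16.
det(H) > 0 and tr(H) > 0, so H is positive definite everywhere: convex.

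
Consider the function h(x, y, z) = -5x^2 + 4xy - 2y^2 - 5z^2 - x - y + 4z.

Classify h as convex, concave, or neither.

h is quadratic, so its Hessian is the constant matrix H = [[-10, 4, 0], [4, -4, 0], [0, 0, -10]].
Leading principal minors: -10, 24, -240.
Signs alternate −, +, − ⇒ H ≺ 0 ⇒ concave.

concave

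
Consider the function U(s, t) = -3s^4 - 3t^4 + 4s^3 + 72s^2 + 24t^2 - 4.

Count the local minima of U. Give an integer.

U separates as a function of s plus a function of t, so ∇U=0 decouples.
∂U/∂s = -12s(s - 4)(s + 3) = 0 at s ∈ {-3, 0, 4}; ∂U/∂t = -12t(t - 2)(t + 2) = 0 at t ∈ {-2, 0, 2}.
The Hessian is diagonal: diag(U_ss, U_tt). Second derivatives: U_ss(-3)=-252, U_ss(0)=144, U_ss(4)=-336; U_tt(-2)=-96, U_tt(0)=48, U_tt(2)=-96.
Local minima occur where both diagonal entries positive: (0, 0). Count: 1.

1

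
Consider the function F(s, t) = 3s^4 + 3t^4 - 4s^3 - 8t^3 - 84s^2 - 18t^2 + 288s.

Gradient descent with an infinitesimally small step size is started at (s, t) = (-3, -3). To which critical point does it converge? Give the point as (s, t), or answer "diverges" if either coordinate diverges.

(-4, -1)

F is separable, so gradient descent decouples: s follows -∂F/∂s, t follows -∂F/∂t.
∂F/∂s = 12(s - 3)(s - 2)(s + 4); at s=-3 this is 360, so s decreases.
∂F/∂t = 12t(t - 3)(t + 1); at t=-3 this is -432, so t increases.
s converges to its nearest critical value -4 (a local min of the s-part); t converges to -1. The iterate converges to (-4, -1).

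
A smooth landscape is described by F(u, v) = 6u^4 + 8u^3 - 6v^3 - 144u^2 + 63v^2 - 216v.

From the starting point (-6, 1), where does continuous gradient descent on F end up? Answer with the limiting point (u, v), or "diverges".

(-4, 3)

F is separable, so gradient descent decouples: u follows -∂F/∂u, v follows -∂F/∂v.
∂F/∂u = 24u(u - 3)(u + 4); at u=-6 this is -2592, so u increases.
∂F/∂v = -18(v - 4)(v - 3); at v=1 this is -108, so v increases.
u converges to its nearest critical value -4 (a local min of the u-part); v converges to 3. The iterate converges to (-4, 3).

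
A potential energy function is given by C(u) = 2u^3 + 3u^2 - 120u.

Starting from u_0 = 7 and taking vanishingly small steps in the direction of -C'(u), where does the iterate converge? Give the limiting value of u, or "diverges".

C'(u) = 6(u - 4)(u + 5), so C'(7) = 216.
Gradient descent moves in the -C' direction, i.e. u is decreasing.
The nearest critical point in that direction is u = 4, where C'' = 54 > 0 (a local minimum). The iterate converges there.

4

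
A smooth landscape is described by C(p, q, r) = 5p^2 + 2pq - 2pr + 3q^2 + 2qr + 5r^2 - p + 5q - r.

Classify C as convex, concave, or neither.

C is quadratic, so its Hessian is the constant matrix H = [[10, 2, -2], [2, 6, 2], [-2, 2, 10]].
Leading principal minors: 10, 56, 480.
All positive ⇒ H ≻ 0 ⇒ convex.

convex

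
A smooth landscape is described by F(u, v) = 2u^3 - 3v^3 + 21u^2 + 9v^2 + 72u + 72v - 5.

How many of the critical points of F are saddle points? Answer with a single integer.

2

F separates as a function of u plus a function of v, so ∇F=0 decouples.
∂F/∂u = 6(u + 3)(u + 4) = 0 at u ∈ {-4, -3}; ∂F/∂v = -9(v - 4)(v + 2) = 0 at v ∈ {-2, 4}.
The Hessian is diagonal: diag(F_uu, F_vv). Second derivatives: F_uu(-4)=-6, F_uu(-3)=6; F_vv(-2)=54, F_vv(4)=-54.
Saddle points occur where the two diagonal entries have opposite signs: (-4, -2), (-3, 4). Count: 2.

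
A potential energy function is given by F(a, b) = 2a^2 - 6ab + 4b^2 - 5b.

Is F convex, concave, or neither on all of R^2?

F is quadratic, so its Hessian is the constant matrix H = [[4, -6], [-6, 8]].
det(H) = -4, tr(H) = 12.
det(H) < 0, so H is indefinite: neither convex nor concave.

neither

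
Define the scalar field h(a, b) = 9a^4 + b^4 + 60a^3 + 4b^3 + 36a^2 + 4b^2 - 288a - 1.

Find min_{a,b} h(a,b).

h(a,b) separates as P(a) + Q(b) − 1, so its minimum is min P + min Q − 1.
P'(a) = 36(a - 1)(a + 2)(a + 4) vanishes at a ∈ {-4, -2, 1}; Q'(b) = 4b(b + 1)(b + 2) vanishes at b ∈ {-2, -1, 0}.
Local minima of P (where P''>0): P(-4)=192, P(1)=-183. Local minima of Q: Q(-2)=0, Q(0)=0.
So the global minimum of h is P(1) + Q(-2) − 1 = -183 + 0 − 1 = -184, attained at (1, -2).

-184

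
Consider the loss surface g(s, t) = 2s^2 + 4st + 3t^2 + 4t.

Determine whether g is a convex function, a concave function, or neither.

g is quadratic, so its Hessian is the constant matrix H = [[4, 4], [4, 6]].
det(H) = 8, tr(H) = 10.
det(H) > 0 and tr(H) > 0, so H is positive definite everywhere: convex.

convex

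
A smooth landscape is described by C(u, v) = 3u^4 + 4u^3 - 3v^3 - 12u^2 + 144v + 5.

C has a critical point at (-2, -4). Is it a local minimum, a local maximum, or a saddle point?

local minimum

The mixed partial ∂²C/∂u∂v is 0, so the Hessian at any point is diag(C_uu, C_vv) = diag(12(3u^2 + 2u - 2), -18v).
At (-2, -4): H = diag(72, 72).
Both eigenvalues are positive, so H is positive definite: a local minimum.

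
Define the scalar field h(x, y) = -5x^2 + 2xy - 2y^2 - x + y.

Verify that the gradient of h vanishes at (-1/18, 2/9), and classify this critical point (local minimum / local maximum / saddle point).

local maximum

∇h = (-10x + 2y - 1, 2x - 4y + 1); substituting (-1/18, 2/9) gives ∇h = (0, 0), so (-1/18, 2/9) is indeed a critical point.
The Hessian of h is constant: H = [[-10, 2], [2, -4]].
det(H) = (-10)·(-4) − 2² = 36.
det(H) > 0 and tr(H) = -14 < 0, so H is negative definite and the point is a local maximum.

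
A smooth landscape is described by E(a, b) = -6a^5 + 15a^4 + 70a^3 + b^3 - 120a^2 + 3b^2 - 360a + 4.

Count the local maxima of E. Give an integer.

E separates as a function of a plus a function of b, so ∇E=0 decouples.
∂E/∂a = -30(a - 3)(a - 2)(a + 1)(a + 2) = 0 at a ∈ {-2, -1, 2, 3}; ∂E/∂b = 3b(b + 2) = 0 at b ∈ {-2, 0}.
The Hessian is diagonal: diag(E_aa, E_bb). Second derivatives: E_aa(-2)=600, E_aa(-1)=-360, E_aa(2)=360, E_aa(3)=-600; E_bb(-2)=-6, E_bb(0)=6.
Local maxima occur where both diagonal entries negative: (-1, -2), (3, -2). Count: 2.

2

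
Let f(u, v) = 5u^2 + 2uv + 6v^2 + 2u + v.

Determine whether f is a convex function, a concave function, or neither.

convex

f is quadratic, so its Hessian is the constant matrix H = [[10, 2], [2, 12]].
det(H) = 116, tr(H) = 22.
det(H) > 0 and tr(H) > 0, so H is positive definite everywhere: convex.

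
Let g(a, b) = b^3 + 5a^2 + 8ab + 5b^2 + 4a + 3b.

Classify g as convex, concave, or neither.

neither

The term b^3 is cubic, so the Hessian is not constant.
∂²g/∂b² = 6b + 10, which takes both signs as b varies (negative for sufficiently negative b). A diagonal entry of the Hessian changing sign means the Hessian is neither positive- nor negative-semidefinite on all of R^2.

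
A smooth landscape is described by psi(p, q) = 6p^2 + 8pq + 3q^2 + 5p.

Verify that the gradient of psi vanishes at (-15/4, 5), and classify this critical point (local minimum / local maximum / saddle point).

∇psi = (12p + 8q + 5, 8p + 6q); substituting (-15/4, 5) gives ∇psi = (0, 0), so (-15/4, 5) is indeed a critical point.
The Hessian of psi is constant: H = [[12, 8], [8, 6]].
det(H) = 12·6 − 8² = 8.
det(H) > 0 and tr(H) = 18 > 0, so H is positive definite and the point is a local minimum.

local minimum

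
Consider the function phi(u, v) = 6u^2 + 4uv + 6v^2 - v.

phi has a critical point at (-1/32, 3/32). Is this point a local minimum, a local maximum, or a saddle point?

The Hessian of phi is constant: H = [[12, 4], [4, 12]].
det(H) = 12·12 − 4² = 128.
det(H) > 0 and tr(H) = 24 > 0, so H is positive definite and the point is a local minimum.

local minimum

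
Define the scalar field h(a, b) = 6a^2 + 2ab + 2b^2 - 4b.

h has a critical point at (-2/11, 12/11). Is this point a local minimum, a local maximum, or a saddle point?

local minimum

The Hessian of h is constant: H = [[12, 2], [2, 4]].
det(H) = 12·4 − 2² = 44.
det(H) > 0 and tr(H) = 16 > 0, so H is positive definite and the point is a local minimum.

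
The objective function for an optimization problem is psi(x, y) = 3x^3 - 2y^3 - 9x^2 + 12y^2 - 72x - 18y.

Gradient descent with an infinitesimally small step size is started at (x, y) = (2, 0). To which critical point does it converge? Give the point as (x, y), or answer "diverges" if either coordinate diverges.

(4, 1)

psi is separable, so gradient descent decouples: x follows -∂psi/∂x, y follows -∂psi/∂y.
∂psi/∂x = 9(x - 4)(x + 2); at x=2 this is -72, so x increases.
∂psi/∂y = -6(y - 3)(y - 1); at y=0 this is -18, so y increases.
x converges to its nearest critical value 4 (a local min of the x-part); y converges to 1. The iterate converges to (4, 1).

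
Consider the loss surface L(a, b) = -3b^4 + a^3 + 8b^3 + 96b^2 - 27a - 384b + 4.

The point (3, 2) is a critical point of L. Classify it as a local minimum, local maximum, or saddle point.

local minimum

The mixed partial ∂²L/∂a∂b is 0, so the Hessian at any point is diag(L_aa, L_bb) = diag(6a, 12(-3b^2 + 4b + 16)).
At (3, 2): H = diag(18, 144).
Both eigenvalues are positive, so H is positive definite: a local minimum.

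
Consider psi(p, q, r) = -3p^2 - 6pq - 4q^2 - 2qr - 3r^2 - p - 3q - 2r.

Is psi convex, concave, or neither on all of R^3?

psi is quadratic, so its Hessian is the constant matrix H = [[-6, -6, 0], [-6, -8, -2], [0, -2, -6]].
Leading principal minors: -6, 12, -48.
Signs alternate −, +, − ⇒ H ≺ 0 ⇒ concave.

concave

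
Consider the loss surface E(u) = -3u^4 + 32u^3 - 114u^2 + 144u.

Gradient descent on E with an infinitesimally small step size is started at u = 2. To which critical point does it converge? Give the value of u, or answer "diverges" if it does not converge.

3

E'(u) = -12(u - 4)(u - 3)(u - 1), so E'(2) = -24.
Gradient descent moves in the -E' direction, i.e. u is increasing.
The nearest critical point in that direction is u = 3, where E'' = 24 > 0 (a local minimum). The iterate converges there.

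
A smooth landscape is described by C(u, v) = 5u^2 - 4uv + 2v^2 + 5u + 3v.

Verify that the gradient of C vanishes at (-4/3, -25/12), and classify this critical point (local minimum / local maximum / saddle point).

∇C = (10u - 4v + 5, -4u + 4v + 3); substituting (-4/3, -25/12) gives ∇C = (0, 0), so (-4/3, -25/12) is indeed a critical point.
The Hessian of C is constant: H = [[10, -4], [-4, 4]].
det(H) = 10·4 − (-4)² = 24.
det(H) > 0 and tr(H) = 14 > 0, so H is positive definite and the point is a local minimum.

local minimum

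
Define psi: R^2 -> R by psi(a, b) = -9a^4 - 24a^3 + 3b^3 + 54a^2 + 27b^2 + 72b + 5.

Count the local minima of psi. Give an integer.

psi separates as a function of a plus a function of b, so ∇psi=0 decouples.
∂psi/∂a = -36a(a - 1)(a + 3) = 0 at a ∈ {-3, 0, 1}; ∂psi/∂b = 9(b + 2)(b + 4) = 0 at b ∈ {-4, -2}.
The Hessian is diagonal: diag(psi_aa, psi_bb). Second derivatives: psi_aa(-3)=-432, psi_aa(0)=108, psi_aa(1)=-144; psi_bb(-4)=-18, psi_bb(-2)=18.
Local minima occur where both diagonal entries positive: (0, -2). Count: 1.

1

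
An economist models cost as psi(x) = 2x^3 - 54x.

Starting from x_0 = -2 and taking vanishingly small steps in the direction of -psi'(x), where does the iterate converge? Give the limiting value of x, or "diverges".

3

psi'(x) = 6(x - 3)(x + 3), so psi'(-2) = -30.
Gradient descent moves in the -psi' direction, i.e. x is increasing.
The nearest critical point in that direction is x = 3, where psi'' = 36 > 0 (a local minimum). The iterate converges there.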